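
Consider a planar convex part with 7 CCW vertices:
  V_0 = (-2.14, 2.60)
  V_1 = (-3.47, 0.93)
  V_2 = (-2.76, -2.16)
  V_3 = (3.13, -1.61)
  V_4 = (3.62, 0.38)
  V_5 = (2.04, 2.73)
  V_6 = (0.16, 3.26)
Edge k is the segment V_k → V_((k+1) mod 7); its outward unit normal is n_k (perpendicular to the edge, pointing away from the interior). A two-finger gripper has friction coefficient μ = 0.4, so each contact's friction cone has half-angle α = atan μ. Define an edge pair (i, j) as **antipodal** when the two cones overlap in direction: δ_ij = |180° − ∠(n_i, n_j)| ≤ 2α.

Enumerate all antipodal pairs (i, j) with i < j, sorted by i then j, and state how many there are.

count = 5; pairs: (0,3), (1,3), (1,4), (2,5), (2,6)

α = atan 0.4 = 21.80°;  2α = 43.60°
n_0 = (-0.7822, +0.6230)
n_1 = (-0.9746, -0.2239)
n_2 = (+0.0930, -0.9957)
n_3 = (+0.9710, -0.2391)
n_4 = (+0.8299, +0.5580)
n_5 = (+0.2713, +0.9625)
n_6 = (-0.2758, +0.9612)
  (0,1): δ = 128.53°  ·
  (0,2): δ = 46.13°  ·
  (0,3): δ = 24.70°  ✓
  (0,4): δ = 72.45°  ·
  (0,5): δ = 112.79°  ·
  (0,6): δ = 144.55°  ·
  (1,2): δ = 97.61°  ·
  (1,3): δ = 26.77°  ✓
  (1,4): δ = 20.97°  ✓
  (1,5): δ = 61.32°  ·
  (1,6): δ = 93.07°  ·
  (2,3): δ = 109.17°  ·
  (2,4): δ = 61.42°  ·
  (2,5): δ = 21.08°  ✓
  (2,6): δ = 10.68°  ✓
  (3,4): δ = 132.25°  ·
  (3,5): δ = 91.91°  ·
  (3,6): δ = 60.16°  ·
  (4,5): δ = 139.66°  ·
  (4,6): δ = 107.90°  ·
  (5,6): δ = 148.24°  ·
antipodal pairs: 5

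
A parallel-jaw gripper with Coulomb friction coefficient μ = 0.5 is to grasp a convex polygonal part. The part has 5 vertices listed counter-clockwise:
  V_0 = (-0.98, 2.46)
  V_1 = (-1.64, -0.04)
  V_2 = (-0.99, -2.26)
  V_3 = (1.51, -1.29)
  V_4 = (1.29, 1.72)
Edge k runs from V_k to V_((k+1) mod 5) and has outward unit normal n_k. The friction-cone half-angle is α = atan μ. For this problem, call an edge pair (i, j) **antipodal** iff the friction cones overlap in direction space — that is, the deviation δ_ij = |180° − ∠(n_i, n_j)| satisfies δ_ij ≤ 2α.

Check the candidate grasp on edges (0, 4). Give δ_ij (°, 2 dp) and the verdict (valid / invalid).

α = atan 0.5 = 26.57°;  2α = 53.13°
edge 0: e_0 = (-0.66, -2.50);  n_0 = (-0.9669, +0.2553)
edge 4: e_4 = (-2.27, +0.74);  n_4 = (+0.3099, +0.9508)
∠(n_0, n_4) = 93.27°
δ = |180° − 93.27°| = 86.73°
86.73° > 2α = 53.13°  →  invalid

δ = 86.73°, invalid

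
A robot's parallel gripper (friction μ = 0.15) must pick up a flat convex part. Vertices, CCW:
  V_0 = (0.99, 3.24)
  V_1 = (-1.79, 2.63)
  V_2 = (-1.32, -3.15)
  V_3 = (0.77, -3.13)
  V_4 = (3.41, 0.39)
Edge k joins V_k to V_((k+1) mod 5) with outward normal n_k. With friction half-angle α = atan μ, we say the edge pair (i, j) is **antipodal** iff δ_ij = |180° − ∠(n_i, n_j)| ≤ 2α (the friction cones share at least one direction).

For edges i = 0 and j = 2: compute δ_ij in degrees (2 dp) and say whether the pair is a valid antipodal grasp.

δ = 11.83°, valid

α = atan 0.15 = 8.53°;  2α = 17.06°
edge 0: e_0 = (-2.78, -0.61);  n_0 = (-0.2143, +0.9768)
edge 2: e_2 = (+2.09, +0.02);  n_2 = (+0.0096, -1.0000)
∠(n_0, n_2) = 168.17°
δ = |180° − 168.17°| = 11.83°
11.83° ≤ 2α = 17.06°  →  valid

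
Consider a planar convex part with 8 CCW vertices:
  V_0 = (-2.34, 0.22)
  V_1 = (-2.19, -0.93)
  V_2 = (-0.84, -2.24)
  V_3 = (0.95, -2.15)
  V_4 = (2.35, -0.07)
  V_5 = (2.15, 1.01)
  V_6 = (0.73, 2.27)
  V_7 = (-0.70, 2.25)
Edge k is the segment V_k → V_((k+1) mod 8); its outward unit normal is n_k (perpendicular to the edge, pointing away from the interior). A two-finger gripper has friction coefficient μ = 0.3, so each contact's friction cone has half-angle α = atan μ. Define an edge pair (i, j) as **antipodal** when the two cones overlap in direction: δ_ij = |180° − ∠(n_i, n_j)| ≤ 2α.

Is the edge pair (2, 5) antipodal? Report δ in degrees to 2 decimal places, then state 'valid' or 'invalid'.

α = atan 0.3 = 16.70°;  2α = 33.40°
edge 2: e_2 = (+1.79, +0.09);  n_2 = (+0.0502, -0.9987)
edge 5: e_5 = (-1.42, +1.26);  n_5 = (+0.6637, +0.7480)
∠(n_2, n_5) = 135.54°
δ = |180° − 135.54°| = 44.46°
44.46° > 2α = 33.40°  →  invalid

δ = 44.46°, invalid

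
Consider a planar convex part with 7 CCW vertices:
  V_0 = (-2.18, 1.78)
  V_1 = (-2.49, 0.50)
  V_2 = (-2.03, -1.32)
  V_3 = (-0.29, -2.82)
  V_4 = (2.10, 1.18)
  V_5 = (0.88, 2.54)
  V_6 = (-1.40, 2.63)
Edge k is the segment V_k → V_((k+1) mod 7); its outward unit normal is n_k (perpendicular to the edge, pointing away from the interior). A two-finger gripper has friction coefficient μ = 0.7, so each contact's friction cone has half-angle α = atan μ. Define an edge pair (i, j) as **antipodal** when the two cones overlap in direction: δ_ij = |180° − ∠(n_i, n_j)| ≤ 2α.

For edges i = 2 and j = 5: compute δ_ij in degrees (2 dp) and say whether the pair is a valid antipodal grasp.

α = atan 0.7 = 34.99°;  2α = 69.98°
edge 2: e_2 = (+1.74, -1.50);  n_2 = (-0.6529, -0.7574)
edge 5: e_5 = (-2.28, +0.09);  n_5 = (+0.0394, +0.9992)
∠(n_2, n_5) = 141.50°
δ = |180° − 141.50°| = 38.50°
38.50° ≤ 2α = 69.98°  →  valid

δ = 38.50°, valid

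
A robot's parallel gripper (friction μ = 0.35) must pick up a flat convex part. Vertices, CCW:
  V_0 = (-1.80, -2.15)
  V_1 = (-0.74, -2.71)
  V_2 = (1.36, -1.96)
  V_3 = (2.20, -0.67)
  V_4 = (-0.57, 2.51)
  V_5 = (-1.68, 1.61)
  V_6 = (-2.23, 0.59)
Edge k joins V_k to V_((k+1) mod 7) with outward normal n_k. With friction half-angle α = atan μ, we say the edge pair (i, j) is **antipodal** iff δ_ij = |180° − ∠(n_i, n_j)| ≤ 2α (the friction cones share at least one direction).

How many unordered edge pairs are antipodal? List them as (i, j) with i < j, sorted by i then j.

count = 5; pairs: (0,3), (1,4), (2,4), (2,5), (3,6)

α = atan 0.35 = 19.29°;  2α = 38.58°
n_0 = (-0.4671, -0.8842)
n_1 = (+0.3363, -0.9417)
n_2 = (+0.8380, -0.5457)
n_3 = (+0.7540, +0.6568)
n_4 = (-0.6298, +0.7768)
n_5 = (-0.8802, +0.4746)
n_6 = (-0.9879, -0.1550)
  (0,1): δ = 132.50°  ·
  (0,2): δ = 95.22°  ·
  (0,3): δ = 21.09°  ✓
  (0,4): δ = 66.88°  ·
  (0,5): δ = 89.51°  ·
  (0,6): δ = 126.77°  ·
  (1,2): δ = 142.72°  ·
  (1,3): δ = 68.60°  ·
  (1,4): δ = 19.38°  ✓
  (1,5): δ = 42.01°  ·
  (1,6): δ = 79.27°  ·
  (2,3): δ = 105.87°  ·
  (2,4): δ = 17.89°  ✓
  (2,5): δ = 4.74°  ✓
  (2,6): δ = 41.99°  ·
  (3,4): δ = 92.02°  ·
  (3,5): δ = 69.39°  ·
  (3,6): δ = 32.14°  ✓
  (4,5): δ = 157.37°  ·
  (4,6): δ = 120.12°  ·
  (5,6): δ = 142.75°  ·
antipodal pairs: 5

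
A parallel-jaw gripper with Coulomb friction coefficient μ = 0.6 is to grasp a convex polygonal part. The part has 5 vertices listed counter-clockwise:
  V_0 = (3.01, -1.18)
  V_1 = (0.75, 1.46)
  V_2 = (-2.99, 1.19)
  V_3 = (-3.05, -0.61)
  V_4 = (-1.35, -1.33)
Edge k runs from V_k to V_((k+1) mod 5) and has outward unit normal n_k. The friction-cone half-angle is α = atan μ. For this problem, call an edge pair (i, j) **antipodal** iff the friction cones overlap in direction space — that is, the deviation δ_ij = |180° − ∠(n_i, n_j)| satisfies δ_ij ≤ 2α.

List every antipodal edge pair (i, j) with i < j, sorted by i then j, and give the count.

count = 5; pairs: (0,2), (0,3), (0,4), (1,3), (1,4)

α = atan 0.6 = 30.96°;  2α = 61.93°
n_0 = (+0.7597, +0.6503)
n_1 = (-0.0720, +0.9974)
n_2 = (-0.9994, +0.0333)
n_3 = (-0.3900, -0.9208)
n_4 = (+0.0344, -0.9994)
  (0,1): δ = 126.44°  ·
  (0,2): δ = 42.47°  ✓
  (0,3): δ = 26.48°  ✓
  (0,4): δ = 51.40°  ✓
  (1,2): δ = 96.04°  ·
  (1,3): δ = 27.08°  ✓
  (1,4): δ = 2.16°  ✓
  (2,3): δ = 111.04°  ·
  (2,4): δ = 86.12°  ·
  (3,4): δ = 155.08°  ·
antipodal pairs: 5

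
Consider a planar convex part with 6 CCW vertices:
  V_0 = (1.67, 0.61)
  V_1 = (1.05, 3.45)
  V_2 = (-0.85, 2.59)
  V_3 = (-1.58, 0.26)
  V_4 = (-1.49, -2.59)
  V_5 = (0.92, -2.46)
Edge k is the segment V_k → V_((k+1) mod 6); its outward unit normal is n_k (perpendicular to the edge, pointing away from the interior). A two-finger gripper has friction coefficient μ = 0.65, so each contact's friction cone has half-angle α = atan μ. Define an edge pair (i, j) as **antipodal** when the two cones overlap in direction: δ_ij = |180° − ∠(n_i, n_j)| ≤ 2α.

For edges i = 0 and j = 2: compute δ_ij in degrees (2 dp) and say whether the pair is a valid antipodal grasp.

δ = 29.71°, valid

α = atan 0.65 = 33.02°;  2α = 66.05°
edge 0: e_0 = (-0.62, +2.84);  n_0 = (+0.9770, +0.2133)
edge 2: e_2 = (-0.73, -2.33);  n_2 = (-0.9543, +0.2990)
∠(n_0, n_2) = 150.29°
δ = |180° − 150.29°| = 29.71°
29.71° ≤ 2α = 66.05°  →  valid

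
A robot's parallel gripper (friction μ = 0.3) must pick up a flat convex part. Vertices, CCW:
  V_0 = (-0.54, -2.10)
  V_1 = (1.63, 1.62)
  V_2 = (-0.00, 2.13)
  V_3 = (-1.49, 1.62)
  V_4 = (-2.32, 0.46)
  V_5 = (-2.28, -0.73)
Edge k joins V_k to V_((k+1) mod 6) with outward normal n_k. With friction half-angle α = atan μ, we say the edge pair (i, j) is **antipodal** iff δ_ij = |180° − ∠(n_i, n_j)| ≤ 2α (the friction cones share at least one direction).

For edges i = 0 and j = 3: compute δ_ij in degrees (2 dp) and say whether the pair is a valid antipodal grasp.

δ = 5.33°, valid

α = atan 0.3 = 16.70°;  2α = 33.40°
edge 0: e_0 = (+2.17, +3.72);  n_0 = (+0.8638, -0.5039)
edge 3: e_3 = (-0.83, -1.16);  n_3 = (-0.8133, +0.5819)
∠(n_0, n_3) = 174.67°
δ = |180° − 174.67°| = 5.33°
5.33° ≤ 2α = 33.40°  →  valid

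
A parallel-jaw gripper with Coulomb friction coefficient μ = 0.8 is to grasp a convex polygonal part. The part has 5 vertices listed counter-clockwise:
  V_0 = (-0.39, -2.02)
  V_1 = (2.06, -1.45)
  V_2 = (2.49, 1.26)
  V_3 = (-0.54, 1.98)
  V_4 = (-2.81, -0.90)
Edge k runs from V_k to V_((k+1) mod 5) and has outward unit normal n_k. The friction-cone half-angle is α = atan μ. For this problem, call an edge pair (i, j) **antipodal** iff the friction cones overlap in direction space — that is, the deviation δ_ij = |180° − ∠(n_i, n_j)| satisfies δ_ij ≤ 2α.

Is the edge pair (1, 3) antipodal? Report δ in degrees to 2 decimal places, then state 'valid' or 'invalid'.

δ = 29.23°, valid

α = atan 0.8 = 38.66°;  2α = 77.32°
edge 1: e_1 = (+0.43, +2.71);  n_1 = (+0.9876, -0.1567)
edge 3: e_3 = (-2.27, -2.88);  n_3 = (-0.7854, +0.6190)
∠(n_1, n_3) = 150.77°
δ = |180° − 150.77°| = 29.23°
29.23° ≤ 2α = 77.32°  →  valid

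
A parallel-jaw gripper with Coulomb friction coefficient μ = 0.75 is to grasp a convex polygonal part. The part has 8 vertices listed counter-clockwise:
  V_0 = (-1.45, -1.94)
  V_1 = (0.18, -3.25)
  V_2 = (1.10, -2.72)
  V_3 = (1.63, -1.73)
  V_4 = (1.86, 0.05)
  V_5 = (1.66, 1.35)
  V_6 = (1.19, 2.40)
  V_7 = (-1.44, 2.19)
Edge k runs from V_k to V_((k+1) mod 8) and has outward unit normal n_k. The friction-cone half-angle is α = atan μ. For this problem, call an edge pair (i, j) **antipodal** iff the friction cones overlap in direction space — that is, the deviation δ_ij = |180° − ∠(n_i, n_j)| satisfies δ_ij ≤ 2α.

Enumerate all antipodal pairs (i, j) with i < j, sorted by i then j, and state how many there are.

α = atan 0.75 = 36.87°;  2α = 73.74°
n_0 = (-0.6264, -0.7795)
n_1 = (+0.4992, -0.8665)
n_2 = (+0.8816, -0.4720)
n_3 = (+0.9918, -0.1281)
n_4 = (+0.9884, +0.1521)
n_5 = (+0.9127, +0.4086)
n_6 = (-0.0796, +0.9968)
n_7 = (-1.0000, +0.0024)
  (0,1): δ = 111.27°  ·
  (0,2): δ = 79.37°  ·
  (0,3): δ = 58.57°  ✓
  (0,4): δ = 42.47°  ✓
  (0,5): δ = 27.10°  ✓
  (0,6): δ = 43.35°  ✓
  (0,7): δ = 128.65°  ·
  (1,2): δ = 148.11°  ·
  (1,3): δ = 127.31°  ·
  (1,4): δ = 111.20°  ·
  (1,5): δ = 95.83°  ·
  (1,6): δ = 25.38°  ✓
  (1,7): δ = 59.92°  ✓
  (2,3): δ = 159.20°  ·
  (2,4): δ = 143.09°  ·
  (2,5): δ = 127.72°  ·
  (2,6): δ = 57.27°  ✓
  (2,7): δ = 28.02°  ✓
  (3,4): δ = 163.89°  ·
  (3,5): δ = 148.52°  ·
  (3,6): δ = 78.07°  ·
  (3,7): δ = 7.22°  ✓
  (4,5): δ = 164.63°  ·
  (4,6): δ = 94.18°  ·
  (4,7): δ = 8.88°  ✓
  (5,6): δ = 109.55°  ·
  (5,7): δ = 24.25°  ✓
  (6,7): δ = 94.70°  ·
antipodal pairs: 11

count = 11; pairs: (0,3), (0,4), (0,5), (0,6), (1,6), (1,7), (2,6), (2,7), (3,7), (4,7), (5,7)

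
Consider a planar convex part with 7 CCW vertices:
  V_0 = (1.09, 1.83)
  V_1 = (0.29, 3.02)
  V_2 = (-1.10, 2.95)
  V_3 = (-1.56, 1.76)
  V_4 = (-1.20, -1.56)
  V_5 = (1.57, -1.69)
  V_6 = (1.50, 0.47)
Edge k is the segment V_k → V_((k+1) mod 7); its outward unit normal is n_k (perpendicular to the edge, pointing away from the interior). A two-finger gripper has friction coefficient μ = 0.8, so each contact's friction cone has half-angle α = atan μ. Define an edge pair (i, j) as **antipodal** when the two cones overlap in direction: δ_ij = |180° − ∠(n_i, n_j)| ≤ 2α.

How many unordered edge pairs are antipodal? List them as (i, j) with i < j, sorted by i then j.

count = 10; pairs: (0,2), (0,3), (0,4), (1,4), (2,4), (2,5), (2,6), (3,5), (3,6), (4,6)

α = atan 0.8 = 38.66°;  2α = 77.32°
n_0 = (+0.8299, +0.5579)
n_1 = (-0.0503, +0.9987)
n_2 = (-0.9327, +0.3606)
n_3 = (-0.9942, -0.1078)
n_4 = (-0.0469, -0.9989)
n_5 = (+0.9995, +0.0324)
n_6 = (+0.9574, +0.2886)
  (0,1): δ = 121.03°  ·
  (0,2): δ = 55.05°  ✓
  (0,3): δ = 27.72°  ✓
  (0,4): δ = 53.40°  ✓
  (0,5): δ = 147.94°  ·
  (0,6): δ = 162.86°  ·
  (1,2): δ = 114.02°  ·
  (1,3): δ = 86.69°  ·
  (1,4): δ = 5.57°  ✓
  (1,5): δ = 88.97°  ·
  (1,6): δ = 103.89°  ·
  (2,3): δ = 152.68°  ·
  (2,4): δ = 71.55°  ✓
  (2,5): δ = 22.99°  ✓
  (2,6): δ = 37.91°  ✓
  (3,4): δ = 98.88°  ·
  (3,5): δ = 4.33°  ✓
  (3,6): δ = 10.59°  ✓
  (4,5): δ = 85.46°  ·
  (4,6): δ = 70.54°  ✓
  (5,6): δ = 165.08°  ·
antipodal pairs: 10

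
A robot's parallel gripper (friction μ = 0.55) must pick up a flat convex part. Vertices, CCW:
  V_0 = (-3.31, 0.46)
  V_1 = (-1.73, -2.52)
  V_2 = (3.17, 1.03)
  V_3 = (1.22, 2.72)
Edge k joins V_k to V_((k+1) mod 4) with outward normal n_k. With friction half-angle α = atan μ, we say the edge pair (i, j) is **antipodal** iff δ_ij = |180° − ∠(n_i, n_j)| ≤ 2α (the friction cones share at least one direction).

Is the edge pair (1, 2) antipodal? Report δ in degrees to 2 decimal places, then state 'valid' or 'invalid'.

α = atan 0.55 = 28.81°;  2α = 57.62°
edge 1: e_1 = (+4.90, +3.55);  n_1 = (+0.5867, -0.8098)
edge 2: e_2 = (-1.95, +1.69);  n_2 = (+0.6549, +0.7557)
∠(n_1, n_2) = 103.16°
δ = |180° − 103.16°| = 76.84°
76.84° > 2α = 57.62°  →  invalid

δ = 76.84°, invalid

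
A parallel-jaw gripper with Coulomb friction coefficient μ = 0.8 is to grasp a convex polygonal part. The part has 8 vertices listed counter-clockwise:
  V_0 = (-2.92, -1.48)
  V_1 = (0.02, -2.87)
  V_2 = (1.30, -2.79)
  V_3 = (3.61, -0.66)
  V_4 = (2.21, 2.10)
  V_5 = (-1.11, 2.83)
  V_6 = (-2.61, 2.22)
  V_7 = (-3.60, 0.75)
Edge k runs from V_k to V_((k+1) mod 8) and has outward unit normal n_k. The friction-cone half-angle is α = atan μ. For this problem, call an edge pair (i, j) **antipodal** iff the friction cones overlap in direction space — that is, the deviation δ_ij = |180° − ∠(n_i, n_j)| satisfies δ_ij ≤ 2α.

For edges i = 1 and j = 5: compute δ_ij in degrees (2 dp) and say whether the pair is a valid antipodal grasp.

α = atan 0.8 = 38.66°;  2α = 77.32°
edge 1: e_1 = (+1.28, +0.08);  n_1 = (+0.0624, -0.9981)
edge 5: e_5 = (-1.50, -0.61);  n_5 = (-0.3767, +0.9263)
∠(n_1, n_5) = 161.45°
δ = |180° − 161.45°| = 18.55°
18.55° ≤ 2α = 77.32°  →  valid

δ = 18.55°, valid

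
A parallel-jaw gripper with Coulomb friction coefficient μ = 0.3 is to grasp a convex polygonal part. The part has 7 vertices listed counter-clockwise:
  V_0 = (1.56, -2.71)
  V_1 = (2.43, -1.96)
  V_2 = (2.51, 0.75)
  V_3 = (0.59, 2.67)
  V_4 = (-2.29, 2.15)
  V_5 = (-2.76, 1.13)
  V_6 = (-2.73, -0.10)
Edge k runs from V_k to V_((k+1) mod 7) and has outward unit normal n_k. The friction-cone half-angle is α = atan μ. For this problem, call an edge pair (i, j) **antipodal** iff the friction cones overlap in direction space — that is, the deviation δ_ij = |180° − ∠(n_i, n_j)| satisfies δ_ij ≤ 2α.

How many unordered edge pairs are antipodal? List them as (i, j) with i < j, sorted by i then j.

α = atan 0.3 = 16.70°;  2α = 33.40°
n_0 = (+0.6529, -0.7574)
n_1 = (+0.9996, -0.0295)
n_2 = (+0.7071, +0.7071)
n_3 = (-0.1777, +0.9841)
n_4 = (-0.9082, +0.4185)
n_5 = (-0.9997, -0.0244)
n_6 = (-0.5198, -0.8543)
  (0,1): δ = 132.45°  ·
  (0,2): δ = 85.76°  ·
  (0,3): δ = 30.53°  ✓
  (0,4): δ = 24.50°  ✓
  (0,5): δ = 50.63°  ·
  (0,6): δ = 107.92°  ·
  (1,2): δ = 133.31°  ·
  (1,3): δ = 78.07°  ·
  (1,4): δ = 23.05°  ✓
  (1,5): δ = 3.09°  ✓
  (1,6): δ = 60.37°  ·
  (2,3): δ = 124.77°  ·
  (2,4): δ = 69.74°  ·
  (2,5): δ = 43.60°  ·
  (2,6): δ = 13.68°  ✓
  (3,4): δ = 124.97°  ·
  (3,5): δ = 98.84°  ·
  (3,6): δ = 41.55°  ·
  (4,5): δ = 153.86°  ·
  (4,6): δ = 96.58°  ·
  (5,6): δ = 122.71°  ·
antipodal pairs: 5

count = 5; pairs: (0,3), (0,4), (1,4), (1,5), (2,6)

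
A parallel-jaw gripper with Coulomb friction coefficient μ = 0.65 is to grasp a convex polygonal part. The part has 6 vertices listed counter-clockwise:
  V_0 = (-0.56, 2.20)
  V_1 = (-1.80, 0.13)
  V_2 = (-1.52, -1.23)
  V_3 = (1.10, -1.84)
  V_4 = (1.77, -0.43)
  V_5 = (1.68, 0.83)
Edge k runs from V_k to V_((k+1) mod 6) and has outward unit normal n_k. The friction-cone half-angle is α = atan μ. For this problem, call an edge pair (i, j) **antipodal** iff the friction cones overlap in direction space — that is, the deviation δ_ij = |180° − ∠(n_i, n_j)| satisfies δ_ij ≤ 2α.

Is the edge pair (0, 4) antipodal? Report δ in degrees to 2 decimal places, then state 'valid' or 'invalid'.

δ = 35.01°, valid

α = atan 0.65 = 33.02°;  2α = 66.05°
edge 0: e_0 = (-1.24, -2.07);  n_0 = (-0.8579, +0.5139)
edge 4: e_4 = (-0.09, +1.26);  n_4 = (+0.9975, +0.0712)
∠(n_0, n_4) = 144.99°
δ = |180° − 144.99°| = 35.01°
35.01° ≤ 2α = 66.05°  →  valid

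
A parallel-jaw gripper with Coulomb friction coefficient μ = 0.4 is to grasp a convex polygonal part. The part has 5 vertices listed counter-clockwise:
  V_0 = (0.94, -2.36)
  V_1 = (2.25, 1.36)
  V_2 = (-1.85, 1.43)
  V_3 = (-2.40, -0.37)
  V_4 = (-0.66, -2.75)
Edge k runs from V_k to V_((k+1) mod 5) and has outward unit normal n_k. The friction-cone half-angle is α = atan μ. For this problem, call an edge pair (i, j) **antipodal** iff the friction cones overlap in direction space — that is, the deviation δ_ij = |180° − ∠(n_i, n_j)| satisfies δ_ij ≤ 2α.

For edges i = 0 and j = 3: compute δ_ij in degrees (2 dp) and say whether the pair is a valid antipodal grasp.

δ = 55.57°, invalid

α = atan 0.4 = 21.80°;  2α = 43.60°
edge 0: e_0 = (+1.31, +3.72);  n_0 = (+0.9432, -0.3322)
edge 3: e_3 = (+1.74, -2.38);  n_3 = (-0.8073, -0.5902)
∠(n_0, n_3) = 124.43°
δ = |180° − 124.43°| = 55.57°
55.57° > 2α = 43.60°  →  invalid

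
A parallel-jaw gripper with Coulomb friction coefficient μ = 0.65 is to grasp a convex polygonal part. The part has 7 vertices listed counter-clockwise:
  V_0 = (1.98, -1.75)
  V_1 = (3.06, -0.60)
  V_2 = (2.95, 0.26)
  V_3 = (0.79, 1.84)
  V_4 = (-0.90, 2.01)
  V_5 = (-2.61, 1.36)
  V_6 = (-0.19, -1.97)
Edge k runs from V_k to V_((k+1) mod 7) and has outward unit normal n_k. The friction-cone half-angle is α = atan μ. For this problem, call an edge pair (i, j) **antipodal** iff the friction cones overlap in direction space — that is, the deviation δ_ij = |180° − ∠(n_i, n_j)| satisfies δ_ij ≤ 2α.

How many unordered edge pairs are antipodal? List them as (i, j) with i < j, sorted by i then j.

count = 8; pairs: (0,3), (0,4), (1,5), (2,5), (2,6), (3,5), (3,6), (4,6)

α = atan 0.65 = 33.02°;  2α = 66.05°
n_0 = (+0.7289, -0.6846)
n_1 = (+0.9919, +0.1269)
n_2 = (+0.5904, +0.8071)
n_3 = (+0.1001, +0.9950)
n_4 = (-0.3553, +0.9347)
n_5 = (-0.8089, -0.5879)
n_6 = (+0.1009, -0.9949)
  (0,1): δ = 129.51°  ·
  (0,2): δ = 82.98°  ·
  (0,3): δ = 52.54°  ✓
  (0,4): δ = 25.99°  ✓
  (0,5): δ = 79.21°  ·
  (0,6): δ = 138.99°  ·
  (1,2): δ = 133.47°  ·
  (1,3): δ = 103.03°  ·
  (1,4): δ = 76.48°  ·
  (1,5): δ = 28.72°  ✓
  (1,6): δ = 88.50°  ·
  (2,3): δ = 149.56°  ·
  (2,4): δ = 123.00°  ·
  (2,5): δ = 17.81°  ✓
  (2,6): δ = 41.97°  ✓
  (3,4): δ = 153.44°  ·
  (3,5): δ = 48.25°  ✓
  (3,6): δ = 11.53°  ✓
  (4,5): δ = 74.81°  ·
  (4,6): δ = 15.02°  ✓
  (5,6): δ = 120.22°  ·
antipodal pairs: 8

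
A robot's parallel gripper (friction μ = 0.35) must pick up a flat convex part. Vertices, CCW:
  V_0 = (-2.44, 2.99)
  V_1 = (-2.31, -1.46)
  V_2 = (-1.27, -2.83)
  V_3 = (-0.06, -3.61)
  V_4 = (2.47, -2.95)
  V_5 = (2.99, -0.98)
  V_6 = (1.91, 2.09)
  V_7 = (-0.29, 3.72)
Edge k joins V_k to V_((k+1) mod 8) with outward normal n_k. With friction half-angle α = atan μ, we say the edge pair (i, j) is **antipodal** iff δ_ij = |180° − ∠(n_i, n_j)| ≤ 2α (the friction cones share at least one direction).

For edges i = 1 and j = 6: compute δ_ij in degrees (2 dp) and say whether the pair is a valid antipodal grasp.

δ = 16.26°, valid

α = atan 0.35 = 19.29°;  2α = 38.58°
edge 1: e_1 = (+1.04, -1.37);  n_1 = (-0.7965, -0.6046)
edge 6: e_6 = (-2.20, +1.63);  n_6 = (+0.5953, +0.8035)
∠(n_1, n_6) = 163.74°
δ = |180° − 163.74°| = 16.26°
16.26° ≤ 2α = 38.58°  →  valid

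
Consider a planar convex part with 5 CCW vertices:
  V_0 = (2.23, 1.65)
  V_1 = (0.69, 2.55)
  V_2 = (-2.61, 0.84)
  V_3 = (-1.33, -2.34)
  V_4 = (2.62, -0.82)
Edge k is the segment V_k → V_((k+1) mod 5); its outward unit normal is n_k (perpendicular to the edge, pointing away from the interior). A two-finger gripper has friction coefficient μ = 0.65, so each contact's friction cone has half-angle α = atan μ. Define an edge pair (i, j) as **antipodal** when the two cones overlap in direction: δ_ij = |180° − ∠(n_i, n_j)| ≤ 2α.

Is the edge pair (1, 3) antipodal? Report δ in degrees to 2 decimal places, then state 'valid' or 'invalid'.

α = atan 0.65 = 33.02°;  2α = 66.05°
edge 1: e_1 = (-3.30, -1.71);  n_1 = (-0.4601, +0.8879)
edge 3: e_3 = (+3.95, +1.52);  n_3 = (+0.3591, -0.9333)
∠(n_1, n_3) = 173.65°
δ = |180° − 173.65°| = 6.35°
6.35° ≤ 2α = 66.05°  →  valid

δ = 6.35°, valid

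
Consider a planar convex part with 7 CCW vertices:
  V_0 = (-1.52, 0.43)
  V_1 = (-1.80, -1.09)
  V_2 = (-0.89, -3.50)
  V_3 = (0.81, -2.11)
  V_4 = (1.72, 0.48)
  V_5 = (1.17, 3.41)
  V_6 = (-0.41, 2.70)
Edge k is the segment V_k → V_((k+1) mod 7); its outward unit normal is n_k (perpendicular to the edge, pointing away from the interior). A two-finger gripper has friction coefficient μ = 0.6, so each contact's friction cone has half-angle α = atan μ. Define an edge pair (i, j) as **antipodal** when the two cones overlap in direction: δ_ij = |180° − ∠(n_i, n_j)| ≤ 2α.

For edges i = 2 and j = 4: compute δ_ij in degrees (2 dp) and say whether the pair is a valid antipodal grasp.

α = atan 0.6 = 30.96°;  2α = 61.93°
edge 2: e_2 = (+1.70, +1.39);  n_2 = (+0.6330, -0.7742)
edge 4: e_4 = (-0.55, +2.93);  n_4 = (+0.9828, +0.1845)
∠(n_2, n_4) = 61.36°
δ = |180° − 61.36°| = 118.64°
118.64° > 2α = 61.93°  →  invalid

δ = 118.64°, invalid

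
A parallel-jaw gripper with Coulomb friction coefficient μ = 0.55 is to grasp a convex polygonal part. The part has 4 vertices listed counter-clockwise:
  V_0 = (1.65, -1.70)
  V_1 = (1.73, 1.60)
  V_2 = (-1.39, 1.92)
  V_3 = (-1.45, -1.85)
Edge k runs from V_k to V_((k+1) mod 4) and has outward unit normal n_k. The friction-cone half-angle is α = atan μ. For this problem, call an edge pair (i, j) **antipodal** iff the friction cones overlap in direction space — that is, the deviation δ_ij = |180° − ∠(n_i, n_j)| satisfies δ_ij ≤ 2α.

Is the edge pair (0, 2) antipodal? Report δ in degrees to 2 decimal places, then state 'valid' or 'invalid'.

δ = 0.48°, valid

α = atan 0.55 = 28.81°;  2α = 57.62°
edge 0: e_0 = (+0.08, +3.30);  n_0 = (+0.9997, -0.0242)
edge 2: e_2 = (-0.06, -3.77);  n_2 = (-0.9999, +0.0159)
∠(n_0, n_2) = 179.52°
δ = |180° − 179.52°| = 0.48°
0.48° ≤ 2α = 57.62°  →  valid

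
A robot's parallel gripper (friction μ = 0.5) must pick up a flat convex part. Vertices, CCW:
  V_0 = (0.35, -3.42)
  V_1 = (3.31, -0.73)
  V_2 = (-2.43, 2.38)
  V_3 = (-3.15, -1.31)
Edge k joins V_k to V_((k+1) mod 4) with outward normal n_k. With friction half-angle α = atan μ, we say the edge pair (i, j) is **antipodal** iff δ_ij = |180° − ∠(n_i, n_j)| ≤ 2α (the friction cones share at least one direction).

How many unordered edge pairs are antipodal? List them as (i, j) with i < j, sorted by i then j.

α = atan 0.5 = 26.57°;  2α = 53.13°
n_0 = (+0.6725, -0.7401)
n_1 = (+0.4764, +0.8792)
n_2 = (-0.9815, +0.1915)
n_3 = (-0.5163, -0.8564)
  (0,1): δ = 70.71°  ·
  (0,2): δ = 36.70°  ✓
  (0,3): δ = 106.65°  ·
  (1,2): δ = 72.59°  ·
  (1,3): δ = 2.63°  ✓
  (2,3): δ = 110.04°  ·
antipodal pairs: 2

count = 2; pairs: (0,2), (1,3)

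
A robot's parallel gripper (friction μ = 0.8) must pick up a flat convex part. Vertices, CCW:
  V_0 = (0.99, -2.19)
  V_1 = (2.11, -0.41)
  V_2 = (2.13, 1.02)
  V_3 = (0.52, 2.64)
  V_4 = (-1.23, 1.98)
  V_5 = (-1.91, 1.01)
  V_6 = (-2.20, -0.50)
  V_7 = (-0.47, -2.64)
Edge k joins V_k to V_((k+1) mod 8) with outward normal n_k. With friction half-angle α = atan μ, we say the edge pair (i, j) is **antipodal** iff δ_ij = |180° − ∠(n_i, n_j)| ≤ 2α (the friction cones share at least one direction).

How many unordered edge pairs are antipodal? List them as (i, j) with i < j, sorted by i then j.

α = atan 0.8 = 38.66°;  2α = 77.32°
n_0 = (+0.8464, -0.5326)
n_1 = (+0.9999, -0.0140)
n_2 = (+0.7093, +0.7049)
n_3 = (-0.3529, +0.9357)
n_4 = (-0.8188, +0.5740)
n_5 = (-0.9821, +0.1886)
n_6 = (-0.7777, -0.6287)
n_7 = (+0.2945, -0.9556)
  (0,1): δ = 148.62°  ·
  (0,2): δ = 103.00°  ·
  (0,3): δ = 37.16°  ✓
  (0,4): δ = 2.85°  ✓
  (0,5): δ = 21.31°  ✓
  (0,6): δ = 71.13°  ✓
  (0,7): δ = 139.31°  ·
  (1,2): δ = 134.38°  ·
  (1,3): δ = 68.54°  ✓
  (1,4): δ = 34.23°  ✓
  (1,5): δ = 10.07°  ✓
  (1,6): δ = 39.75°  ✓
  (1,7): δ = 107.93°  ·
  (2,3): δ = 114.16°  ·
  (2,4): δ = 79.85°  ·
  (2,5): δ = 55.69°  ✓
  (2,6): δ = 5.87°  ✓
  (2,7): δ = 62.31°  ✓
  (3,4): δ = 145.70°  ·
  (3,5): δ = 121.54°  ·
  (3,6): δ = 71.71°  ✓
  (3,7): δ = 3.53°  ✓
  (4,5): δ = 155.84°  ·
  (4,6): δ = 106.02°  ·
  (4,7): δ = 37.84°  ✓
  (5,6): δ = 130.18°  ·
  (5,7): δ = 62.00°  ✓
  (6,7): δ = 111.82°  ·
antipodal pairs: 15

count = 15; pairs: (0,3), (0,4), (0,5), (0,6), (1,3), (1,4), (1,5), (1,6), (2,5), (2,6), (2,7), (3,6), (3,7), (4,7), (5,7)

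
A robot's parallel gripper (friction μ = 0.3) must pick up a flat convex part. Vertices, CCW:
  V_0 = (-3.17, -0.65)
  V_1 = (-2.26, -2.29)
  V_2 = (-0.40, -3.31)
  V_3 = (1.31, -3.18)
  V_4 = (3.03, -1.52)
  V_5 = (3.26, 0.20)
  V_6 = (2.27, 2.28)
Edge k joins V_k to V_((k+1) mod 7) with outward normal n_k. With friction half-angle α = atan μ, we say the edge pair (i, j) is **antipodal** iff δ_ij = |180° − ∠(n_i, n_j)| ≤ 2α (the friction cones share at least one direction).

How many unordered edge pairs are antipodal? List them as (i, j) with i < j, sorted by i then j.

α = atan 0.3 = 16.70°;  2α = 33.40°
n_0 = (-0.8744, -0.4852)
n_1 = (-0.4808, -0.8768)
n_2 = (+0.0758, -0.9971)
n_3 = (+0.6944, -0.7195)
n_4 = (+0.9912, -0.1325)
n_5 = (+0.9029, +0.4298)
n_6 = (-0.4742, +0.8804)
  (0,1): δ = 147.76°  ·
  (0,2): δ = 114.68°  ·
  (0,3): δ = 75.04°  ·
  (0,4): δ = 36.64°  ·
  (0,5): δ = 3.57°  ✓
  (0,6): δ = 89.28°  ·
  (1,2): δ = 146.91°  ·
  (1,3): δ = 107.28°  ·
  (1,4): δ = 68.88°  ·
  (1,5): δ = 35.81°  ·
  (1,6): δ = 57.05°  ·
  (2,3): δ = 140.36°  ·
  (2,4): δ = 101.96°  ·
  (2,5): δ = 68.89°  ·
  (2,6): δ = 23.96°  ✓
  (3,4): δ = 141.60°  ·
  (3,5): δ = 108.53°  ·
  (3,6): δ = 15.68°  ✓
  (4,5): δ = 146.93°  ·
  (4,6): δ = 54.08°  ·
  (5,6): δ = 87.15°  ·
antipodal pairs: 3

count = 3; pairs: (0,5), (2,6), (3,6)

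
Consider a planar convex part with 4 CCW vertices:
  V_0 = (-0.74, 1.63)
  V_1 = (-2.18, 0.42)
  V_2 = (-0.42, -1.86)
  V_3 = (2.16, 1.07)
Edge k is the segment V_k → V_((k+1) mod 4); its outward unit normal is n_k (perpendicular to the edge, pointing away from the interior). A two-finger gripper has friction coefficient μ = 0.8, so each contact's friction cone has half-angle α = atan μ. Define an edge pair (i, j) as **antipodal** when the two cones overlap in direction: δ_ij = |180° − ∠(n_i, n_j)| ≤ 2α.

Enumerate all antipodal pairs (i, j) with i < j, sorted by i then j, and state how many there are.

count = 3; pairs: (0,2), (1,3), (2,3)

α = atan 0.8 = 38.66°;  2α = 77.32°
n_0 = (-0.6433, +0.7656)
n_1 = (-0.7916, -0.6111)
n_2 = (+0.7505, -0.6609)
n_3 = (+0.1896, +0.9819)
  (0,1): δ = 92.37°  ·
  (0,2): δ = 8.60°  ✓
  (0,3): δ = 129.03°  ·
  (1,2): δ = 79.03°  ·
  (1,3): δ = 41.40°  ✓
  (2,3): δ = 59.56°  ✓
antipodal pairs: 3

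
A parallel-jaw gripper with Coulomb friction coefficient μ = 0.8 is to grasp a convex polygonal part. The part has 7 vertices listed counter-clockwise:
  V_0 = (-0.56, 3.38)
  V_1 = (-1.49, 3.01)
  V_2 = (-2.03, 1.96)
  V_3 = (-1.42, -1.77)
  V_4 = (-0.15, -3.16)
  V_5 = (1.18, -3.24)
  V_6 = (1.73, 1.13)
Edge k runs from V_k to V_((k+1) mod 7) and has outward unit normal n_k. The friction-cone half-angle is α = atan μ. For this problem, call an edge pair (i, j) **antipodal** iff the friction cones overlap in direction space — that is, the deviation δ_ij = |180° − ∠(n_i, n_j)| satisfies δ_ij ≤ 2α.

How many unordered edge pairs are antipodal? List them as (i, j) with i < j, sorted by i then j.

count = 11; pairs: (0,3), (0,4), (0,5), (1,4), (1,5), (1,6), (2,5), (2,6), (3,5), (3,6), (4,6)

α = atan 0.8 = 38.66°;  2α = 77.32°
n_0 = (-0.3697, +0.9292)
n_1 = (-0.8893, +0.4573)
n_2 = (-0.9869, -0.1614)
n_3 = (-0.7383, -0.6745)
n_4 = (-0.0600, -0.9982)
n_5 = (+0.9922, -0.1249)
n_6 = (+0.7008, +0.7133)
  (0,1): δ = 138.91°  ·
  (0,2): δ = 102.41°  ·
  (0,3): δ = 69.28°  ✓
  (0,4): δ = 25.14°  ✓
  (0,5): δ = 61.13°  ✓
  (0,6): δ = 113.81°  ·
  (1,2): δ = 143.50°  ·
  (1,3): δ = 110.37°  ·
  (1,4): δ = 66.23°  ✓
  (1,5): δ = 20.04°  ✓
  (1,6): δ = 72.72°  ✓
  (2,3): δ = 146.87°  ·
  (2,4): δ = 102.73°  ·
  (2,5): δ = 16.46°  ✓
  (2,6): δ = 36.22°  ✓
  (3,4): δ = 135.86°  ·
  (3,5): δ = 49.59°  ✓
  (3,6): δ = 3.09°  ✓
  (4,5): δ = 93.73°  ·
  (4,6): δ = 41.05°  ✓
  (5,6): δ = 127.32°  ·
antipodal pairs: 11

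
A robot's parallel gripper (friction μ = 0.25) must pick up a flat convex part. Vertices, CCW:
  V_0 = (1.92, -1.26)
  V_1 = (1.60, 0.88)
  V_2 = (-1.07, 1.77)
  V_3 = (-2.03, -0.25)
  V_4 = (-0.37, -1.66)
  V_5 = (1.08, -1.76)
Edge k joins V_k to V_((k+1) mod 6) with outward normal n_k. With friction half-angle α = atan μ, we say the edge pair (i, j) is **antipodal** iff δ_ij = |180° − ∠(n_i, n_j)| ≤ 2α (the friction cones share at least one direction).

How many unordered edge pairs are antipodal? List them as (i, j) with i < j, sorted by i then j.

α = atan 0.25 = 14.04°;  2α = 28.07°
n_0 = (+0.9890, +0.1479)
n_1 = (+0.3162, +0.9487)
n_2 = (-0.9032, +0.4292)
n_3 = (-0.6474, -0.7622)
n_4 = (-0.0688, -0.9976)
n_5 = (+0.5115, -0.8593)
  (0,1): δ = 116.94°  ·
  (0,2): δ = 33.92°  ·
  (0,3): δ = 41.15°  ·
  (0,4): δ = 77.55°  ·
  (0,5): δ = 112.26°  ·
  (1,2): δ = 96.98°  ·
  (1,3): δ = 21.91°  ✓
  (1,4): δ = 14.49°  ✓
  (1,5): δ = 49.20°  ·
  (2,3): δ = 104.93°  ·
  (2,4): δ = 68.53°  ·
  (2,5): δ = 33.82°  ·
  (3,4): δ = 143.60°  ·
  (3,5): δ = 108.89°  ·
  (4,5): δ = 145.29°  ·
antipodal pairs: 2

count = 2; pairs: (1,3), (1,4)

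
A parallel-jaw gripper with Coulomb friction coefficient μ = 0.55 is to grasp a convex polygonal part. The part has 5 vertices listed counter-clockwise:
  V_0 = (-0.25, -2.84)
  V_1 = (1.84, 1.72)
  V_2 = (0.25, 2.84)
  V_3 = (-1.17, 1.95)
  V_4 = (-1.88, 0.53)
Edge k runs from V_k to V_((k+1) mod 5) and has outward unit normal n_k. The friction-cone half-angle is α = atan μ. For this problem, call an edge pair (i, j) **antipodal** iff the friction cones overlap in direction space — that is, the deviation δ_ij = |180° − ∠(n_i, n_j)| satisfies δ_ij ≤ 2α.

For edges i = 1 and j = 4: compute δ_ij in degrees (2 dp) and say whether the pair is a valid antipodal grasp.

α = atan 0.55 = 28.81°;  2α = 57.62°
edge 1: e_1 = (-1.59, +1.12);  n_1 = (+0.5759, +0.8175)
edge 4: e_4 = (+1.63, -3.37);  n_4 = (-0.9002, -0.4354)
∠(n_1, n_4) = 150.97°
δ = |180° − 150.97°| = 29.03°
29.03° ≤ 2α = 57.62°  →  valid

δ = 29.03°, valid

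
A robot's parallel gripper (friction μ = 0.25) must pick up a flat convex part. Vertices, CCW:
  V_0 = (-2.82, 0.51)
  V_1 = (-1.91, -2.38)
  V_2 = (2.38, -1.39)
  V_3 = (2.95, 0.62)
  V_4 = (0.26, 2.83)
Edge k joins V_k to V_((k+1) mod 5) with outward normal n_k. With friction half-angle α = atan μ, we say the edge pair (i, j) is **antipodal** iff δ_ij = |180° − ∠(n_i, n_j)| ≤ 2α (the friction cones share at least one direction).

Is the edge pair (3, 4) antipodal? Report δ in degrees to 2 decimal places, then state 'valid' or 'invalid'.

δ = 103.61°, invalid

α = atan 0.25 = 14.04°;  2α = 28.07°
edge 3: e_3 = (-2.69, +2.21);  n_3 = (+0.6348, +0.7727)
edge 4: e_4 = (-3.08, -2.32);  n_4 = (-0.6017, +0.7988)
∠(n_3, n_4) = 76.39°
δ = |180° − 76.39°| = 103.61°
103.61° > 2α = 28.07°  →  invalid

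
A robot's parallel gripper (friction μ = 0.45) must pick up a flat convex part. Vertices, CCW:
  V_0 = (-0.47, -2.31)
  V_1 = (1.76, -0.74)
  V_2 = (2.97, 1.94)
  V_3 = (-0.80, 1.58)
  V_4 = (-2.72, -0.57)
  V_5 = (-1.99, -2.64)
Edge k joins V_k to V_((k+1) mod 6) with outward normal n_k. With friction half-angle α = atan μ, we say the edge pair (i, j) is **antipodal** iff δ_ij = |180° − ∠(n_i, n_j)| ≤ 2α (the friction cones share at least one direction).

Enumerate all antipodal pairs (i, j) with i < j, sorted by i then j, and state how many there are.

α = atan 0.45 = 24.23°;  2α = 48.46°
n_0 = (+0.5757, -0.8177)
n_1 = (+0.9114, -0.4115)
n_2 = (-0.0951, +0.9955)
n_3 = (-0.7459, +0.6661)
n_4 = (-0.9431, -0.3326)
n_5 = (+0.2122, -0.9772)
  (0,1): δ = 149.45°  ·
  (0,2): δ = 29.69°  ✓
  (0,3): δ = 13.09°  ✓
  (0,4): δ = 74.28°  ·
  (0,5): δ = 157.10°  ·
  (1,2): δ = 60.25°  ·
  (1,3): δ = 17.47°  ✓
  (1,4): δ = 43.72°  ✓
  (1,5): δ = 126.55°  ·
  (2,3): δ = 137.22°  ·
  (2,4): δ = 76.03°  ·
  (2,5): δ = 6.79°  ✓
  (3,4): δ = 118.81°  ·
  (3,5): δ = 35.99°  ✓
  (4,5): δ = 97.18°  ·
antipodal pairs: 6

count = 6; pairs: (0,2), (0,3), (1,3), (1,4), (2,5), (3,5)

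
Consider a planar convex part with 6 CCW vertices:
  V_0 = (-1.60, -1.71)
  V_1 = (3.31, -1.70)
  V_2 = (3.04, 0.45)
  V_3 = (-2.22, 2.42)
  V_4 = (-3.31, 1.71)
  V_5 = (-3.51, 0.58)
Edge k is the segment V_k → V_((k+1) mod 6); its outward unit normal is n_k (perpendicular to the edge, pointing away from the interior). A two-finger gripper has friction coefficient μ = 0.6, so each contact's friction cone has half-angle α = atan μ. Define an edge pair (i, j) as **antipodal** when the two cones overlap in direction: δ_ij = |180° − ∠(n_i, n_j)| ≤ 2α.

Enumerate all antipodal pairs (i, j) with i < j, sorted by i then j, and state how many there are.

count = 5; pairs: (0,2), (0,3), (1,4), (1,5), (2,5)

α = atan 0.6 = 30.96°;  2α = 61.93°
n_0 = (+0.0020, -1.0000)
n_1 = (+0.9922, +0.1246)
n_2 = (+0.3507, +0.9365)
n_3 = (-0.5458, +0.8379)
n_4 = (-0.9847, +0.1743)
n_5 = (-0.7679, -0.6405)
  (0,1): δ = 82.96°  ·
  (0,2): δ = 20.65°  ✓
  (0,3): δ = 32.96°  ✓
  (0,4): δ = 79.85°  ·
  (0,5): δ = 129.71°  ·
  (1,2): δ = 117.69°  ·
  (1,3): δ = 64.08°  ·
  (1,4): δ = 17.19°  ✓
  (1,5): δ = 32.67°  ✓
  (2,3): δ = 126.39°  ·
  (2,4): δ = 79.50°  ·
  (2,5): δ = 29.64°  ✓
  (3,4): δ = 133.12°  ·
  (3,5): δ = 83.25°  ·
  (4,5): δ = 130.13°  ·
antipodal pairs: 5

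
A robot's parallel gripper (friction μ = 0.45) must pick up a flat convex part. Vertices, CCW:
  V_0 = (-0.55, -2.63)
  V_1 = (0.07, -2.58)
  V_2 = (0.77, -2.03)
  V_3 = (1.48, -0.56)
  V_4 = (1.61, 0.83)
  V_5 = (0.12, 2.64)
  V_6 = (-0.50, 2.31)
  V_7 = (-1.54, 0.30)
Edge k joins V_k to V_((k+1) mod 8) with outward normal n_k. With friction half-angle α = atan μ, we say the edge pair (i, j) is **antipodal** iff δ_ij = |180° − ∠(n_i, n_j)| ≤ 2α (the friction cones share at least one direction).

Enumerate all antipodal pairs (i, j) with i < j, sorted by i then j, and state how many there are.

α = atan 0.45 = 24.23°;  2α = 48.46°
n_0 = (+0.0804, -0.9968)
n_1 = (+0.6178, -0.7863)
n_2 = (+0.9005, -0.4349)
n_3 = (+0.9957, -0.0931)
n_4 = (+0.7721, +0.6356)
n_5 = (-0.4698, +0.8827)
n_6 = (-0.8882, +0.4595)
n_7 = (-0.9474, -0.3201)
  (0,1): δ = 146.45°  ·
  (0,2): δ = 120.39°  ·
  (0,3): δ = 99.95°  ·
  (0,4): δ = 55.15°  ·
  (0,5): δ = 23.41°  ✓
  (0,6): δ = 58.03°  ·
  (0,7): δ = 104.06°  ·
  (1,2): δ = 153.94°  ·
  (1,3): δ = 133.50°  ·
  (1,4): δ = 88.70°  ·
  (1,5): δ = 10.13°  ✓
  (1,6): δ = 24.49°  ✓
  (1,7): δ = 70.51°  ·
  (2,3): δ = 159.56°  ·
  (2,4): δ = 114.76°  ·
  (2,5): δ = 36.20°  ✓
  (2,6): δ = 1.58°  ✓
  (2,7): δ = 44.45°  ✓
  (3,4): δ = 135.20°  ·
  (3,5): δ = 56.63°  ·
  (3,6): δ = 22.01°  ✓
  (3,7): δ = 24.01°  ✓
  (4,5): δ = 101.44°  ·
  (4,6): δ = 66.82°  ·
  (4,7): δ = 20.79°  ✓
  (5,6): δ = 145.38°  ·
  (5,7): δ = 99.36°  ·
  (6,7): δ = 133.97°  ·
antipodal pairs: 9

count = 9; pairs: (0,5), (1,5), (1,6), (2,5), (2,6), (2,7), (3,6), (3,7), (4,7)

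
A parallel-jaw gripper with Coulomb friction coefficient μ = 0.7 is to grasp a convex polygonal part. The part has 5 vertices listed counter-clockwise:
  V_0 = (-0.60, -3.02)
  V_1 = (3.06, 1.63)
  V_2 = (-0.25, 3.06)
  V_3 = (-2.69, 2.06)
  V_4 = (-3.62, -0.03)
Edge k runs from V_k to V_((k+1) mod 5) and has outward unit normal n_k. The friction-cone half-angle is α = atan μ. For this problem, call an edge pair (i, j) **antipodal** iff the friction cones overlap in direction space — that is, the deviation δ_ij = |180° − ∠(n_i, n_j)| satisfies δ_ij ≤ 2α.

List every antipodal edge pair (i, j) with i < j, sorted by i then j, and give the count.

count = 4; pairs: (0,2), (0,3), (1,4), (2,4)

α = atan 0.7 = 34.99°;  2α = 69.98°
n_0 = (+0.7858, -0.6185)
n_1 = (+0.3966, +0.9180)
n_2 = (-0.3792, +0.9253)
n_3 = (-0.9136, +0.4065)
n_4 = (-0.7036, -0.7106)
  (0,1): δ = 75.16°  ·
  (0,2): δ = 29.51°  ✓
  (0,3): δ = 14.22°  ✓
  (0,4): δ = 83.49°  ·
  (1,2): δ = 134.35°  ·
  (1,3): δ = 90.62°  ·
  (1,4): δ = 21.35°  ✓
  (2,3): δ = 136.27°  ·
  (2,4): δ = 67.00°  ✓
  (3,4): δ = 110.73°  ·
antipodal pairs: 4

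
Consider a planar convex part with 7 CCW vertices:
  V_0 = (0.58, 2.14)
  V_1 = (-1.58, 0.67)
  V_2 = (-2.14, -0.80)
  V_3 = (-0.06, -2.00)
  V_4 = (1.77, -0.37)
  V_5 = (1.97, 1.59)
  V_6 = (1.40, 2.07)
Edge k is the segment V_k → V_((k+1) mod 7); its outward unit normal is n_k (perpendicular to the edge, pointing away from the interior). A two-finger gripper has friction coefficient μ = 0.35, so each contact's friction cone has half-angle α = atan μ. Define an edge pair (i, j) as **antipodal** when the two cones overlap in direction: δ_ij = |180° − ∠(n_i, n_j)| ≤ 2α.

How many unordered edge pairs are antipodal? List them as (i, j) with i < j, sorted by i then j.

α = atan 0.35 = 19.29°;  2α = 38.58°
n_0 = (-0.5626, +0.8267)
n_1 = (-0.9345, +0.3560)
n_2 = (-0.4997, -0.8662)
n_3 = (+0.6651, -0.7467)
n_4 = (+0.9948, -0.1015)
n_5 = (+0.6441, +0.7649)
n_6 = (+0.0851, +0.9964)
  (0,1): δ = 145.09°  ·
  (0,2): δ = 64.22°  ·
  (0,3): δ = 7.45°  ✓
  (0,4): δ = 49.94°  ·
  (0,5): δ = 105.66°  ·
  (0,6): δ = 140.88°  ·
  (1,2): δ = 99.13°  ·
  (1,3): δ = 27.45°  ✓
  (1,4): δ = 15.03°  ✓
  (1,5): δ = 70.75°  ·
  (1,6): δ = 105.98°  ·
  (2,3): δ = 108.33°  ·
  (2,4): δ = 65.84°  ·
  (2,5): δ = 10.12°  ✓
  (2,6): δ = 25.10°  ✓
  (3,4): δ = 137.52°  ·
  (3,5): δ = 81.79°  ·
  (3,6): δ = 46.57°  ·
  (4,5): δ = 124.27°  ·
  (4,6): δ = 89.05°  ·
  (5,6): δ = 144.78°  ·
antipodal pairs: 5

count = 5; pairs: (0,3), (1,3), (1,4), (2,5), (2,6)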